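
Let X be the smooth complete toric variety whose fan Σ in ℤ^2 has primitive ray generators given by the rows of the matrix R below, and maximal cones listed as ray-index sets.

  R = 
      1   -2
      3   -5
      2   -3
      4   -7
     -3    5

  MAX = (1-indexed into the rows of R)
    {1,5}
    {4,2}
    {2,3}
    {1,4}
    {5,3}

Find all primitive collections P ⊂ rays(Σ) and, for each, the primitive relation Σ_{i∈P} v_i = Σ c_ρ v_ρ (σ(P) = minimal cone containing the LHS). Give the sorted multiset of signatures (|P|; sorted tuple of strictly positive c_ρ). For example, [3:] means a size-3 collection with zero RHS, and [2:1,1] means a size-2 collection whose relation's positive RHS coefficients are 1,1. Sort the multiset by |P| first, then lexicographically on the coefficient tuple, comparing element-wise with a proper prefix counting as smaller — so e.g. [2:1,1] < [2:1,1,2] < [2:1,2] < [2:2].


Minimal non-faces — 5 found among 5 rays, 5 max cones:

  P={2,5}:  v_{2} + v_{5} = 0  →  sig = [2:]
  P={1,2}:  v_{1} + v_{2} = v_{4}  →  sig = [2:1]
  P={1,3}:  v_{1} + v_{3} = v_{2}  →  sig = [2:1]
  P={4,5}:  v_{4} + v_{5} = v_{1}  →  sig = [2:1]
  P={3,4}:  v_{3} + v_{4} = 2·v_{2}  →  sig = [2:2]

Hence PRS(X_Σ) =
    |P|=2: 5 collections, coeffs (), (1), (1), (1), (2)


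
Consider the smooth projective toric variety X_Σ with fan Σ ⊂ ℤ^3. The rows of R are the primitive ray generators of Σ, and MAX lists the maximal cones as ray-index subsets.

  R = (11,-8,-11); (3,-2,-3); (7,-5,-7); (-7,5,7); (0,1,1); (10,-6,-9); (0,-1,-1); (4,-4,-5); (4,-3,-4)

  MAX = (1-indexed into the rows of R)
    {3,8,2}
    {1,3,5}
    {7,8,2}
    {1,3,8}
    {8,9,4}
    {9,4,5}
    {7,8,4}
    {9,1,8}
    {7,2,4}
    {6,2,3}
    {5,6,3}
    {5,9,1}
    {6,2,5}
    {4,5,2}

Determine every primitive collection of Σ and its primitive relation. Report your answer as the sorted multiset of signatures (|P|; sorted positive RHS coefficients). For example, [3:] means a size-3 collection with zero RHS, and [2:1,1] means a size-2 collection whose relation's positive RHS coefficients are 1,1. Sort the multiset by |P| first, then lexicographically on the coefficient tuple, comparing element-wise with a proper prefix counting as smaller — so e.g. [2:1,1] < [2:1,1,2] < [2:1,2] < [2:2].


Primitive collections (17):

  {3,4}:  v_{3} + v_{4} = 0  →  sig = [2:]
  {5,7}:  v_{5} + v_{7} = 0  →  sig = [2:]
  {1,4}:  v_{1} + v_{4} = v_{9}  →  sig = [2:1]
  {2,9}:  v_{2} + v_{9} = v_{3}  →  sig = [2:1]
  {3,9}:  v_{3} + v_{9} = v_{1}  →  sig = [2:1]
  {5,8}:  v_{5} + v_{8} = v_{9}  →  sig = [2:1]
  {7,9}:  v_{7} + v_{9} = v_{8}  →  sig = [2:1]
  {1,7}:  v_{1} + v_{7} = v_{3} + v_{8}  →  sig = [2:1,1]
  {3,7}:  v_{3} + v_{7} = v_{2} + v_{8}  →  sig = [2:1,1]
  {4,6}:  v_{4} + v_{6} = v_{2} + v_{5}  →  sig = [2:1,1]
  {6,7}:  v_{6} + v_{7} = v_{2} + v_{3}  →  sig = [2:1,1]
  {6,9}:  v_{6} + v_{9} = 2·v_{3} + v_{5}  →  sig = [2:1,2]
  {1,6}:  v_{1} + v_{6} = 3·v_{3} + v_{5}  →  sig = [2:1,3]
  {1,2}:  v_{1} + v_{2} = 2·v_{3}  →  sig = [2:2]
  {6,8}:  v_{6} + v_{8} = 2·v_{3}  →  sig = [2:2]
  {2,3,5}:  v_{2} + v_{3} + v_{5} = v_{6}  →  sig = [3:1]
  {2,4,8}:  v_{2} + v_{4} + v_{8} = v_{7}  →  sig = [3:1]

so the primitive-relation signature multiset is
    [2:]
    [2:]
    [2:1]
    [2:1]
    [2:1]
    [2:1]
    [2:1]
    [2:1,1]
    [2:1,1]
    [2:1,1]
    [2:1,1]
    [2:1,2]
    [2:1,3]
    [2:2]
    [2:2]
    [3:1]
    [3:1]


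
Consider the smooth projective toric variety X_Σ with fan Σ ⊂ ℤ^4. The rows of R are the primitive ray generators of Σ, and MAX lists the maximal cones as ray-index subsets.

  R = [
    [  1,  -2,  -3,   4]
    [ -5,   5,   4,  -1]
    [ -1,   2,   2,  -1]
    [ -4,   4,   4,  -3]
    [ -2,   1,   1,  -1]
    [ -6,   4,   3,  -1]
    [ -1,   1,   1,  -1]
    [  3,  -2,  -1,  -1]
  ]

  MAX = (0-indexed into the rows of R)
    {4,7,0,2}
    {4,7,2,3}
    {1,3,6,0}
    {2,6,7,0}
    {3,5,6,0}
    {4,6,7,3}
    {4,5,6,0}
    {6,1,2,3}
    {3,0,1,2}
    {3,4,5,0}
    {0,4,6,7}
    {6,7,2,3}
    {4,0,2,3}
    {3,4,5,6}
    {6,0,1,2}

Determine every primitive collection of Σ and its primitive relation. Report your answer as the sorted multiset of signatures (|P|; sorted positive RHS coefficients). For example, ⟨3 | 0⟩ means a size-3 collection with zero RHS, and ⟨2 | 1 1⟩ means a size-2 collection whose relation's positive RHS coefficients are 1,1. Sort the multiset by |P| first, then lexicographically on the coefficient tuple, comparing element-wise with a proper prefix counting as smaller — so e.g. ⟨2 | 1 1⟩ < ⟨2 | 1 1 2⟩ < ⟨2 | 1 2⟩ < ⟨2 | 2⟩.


|primitive collections| = 9. Relations:

  {1,7}:  v_{1} + v_{7} = v_{2} + v_{6} ; sig = ⟨2 | 1 1⟩
  {5,7}:  v_{5} + v_{7} = v_{4} + v_{6} ; sig = ⟨2 | 1 1⟩
  {1,4}:  v_{1} + v_{4} = v_{0} + 2·v_{3} ; sig = ⟨2 | 1 2⟩
  {2,5}:  v_{2} + v_{5} = v_{0} + 2·v_{3} ; sig = ⟨2 | 1 2⟩
  {1,5}:  v_{1} + v_{5} = 2·v_{0} + 3·v_{3} + v_{6} ; sig = ⟨2 | 1 2 3⟩
  {0,3,7}:  v_{0} + v_{3} + v_{7} = 0 ; sig = ⟨3 | 0⟩
  {2,4,6}:  v_{2} + v_{4} + v_{6} = v_{3} ; sig = ⟨3 | 1⟩
  {0,2,3,6}:  v_{0} + v_{2} + v_{3} + v_{6} = v_{1} ; sig = ⟨4 | 1⟩
  {0,3,4,6}:  v_{0} + v_{3} + v_{4} + v_{6} = v_{5} ; sig = ⟨4 | 1⟩

Sorted signature multiset PRS(X):
{ ⟨2 | 1 1⟩ ×2,  ⟨2 | 1 2⟩ ×2,  ⟨2 | 1 2 3⟩,  ⟨3 | 0⟩,  ⟨3 | 1⟩,  ⟨4 | 1⟩ ×2 }


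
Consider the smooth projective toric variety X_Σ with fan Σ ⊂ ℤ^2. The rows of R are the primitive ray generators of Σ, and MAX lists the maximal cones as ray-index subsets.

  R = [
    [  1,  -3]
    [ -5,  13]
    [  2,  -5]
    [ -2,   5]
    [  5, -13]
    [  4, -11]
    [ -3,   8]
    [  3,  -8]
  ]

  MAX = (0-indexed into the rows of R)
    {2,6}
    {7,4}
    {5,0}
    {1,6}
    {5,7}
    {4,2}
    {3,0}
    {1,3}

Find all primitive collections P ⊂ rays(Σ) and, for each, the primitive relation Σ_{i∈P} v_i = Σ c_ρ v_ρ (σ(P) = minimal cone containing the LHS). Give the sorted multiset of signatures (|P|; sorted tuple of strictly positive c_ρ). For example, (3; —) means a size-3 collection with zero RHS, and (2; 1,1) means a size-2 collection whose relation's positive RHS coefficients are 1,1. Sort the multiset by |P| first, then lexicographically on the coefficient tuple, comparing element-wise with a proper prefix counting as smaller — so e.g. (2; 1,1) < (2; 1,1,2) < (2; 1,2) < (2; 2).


Primitive collections (20):

  P={1,4}:  v_{1} + v_{4} = 0 ; sig = (2; —)
  P={2,3}:  v_{2} + v_{3} = 0 ; sig = (2; —)
  P={6,7}:  v_{6} + v_{7} = 0 ; sig = (2; —)
  P={0,2}:  v_{0} + v_{2} = v_{7} ; sig = (2; 1)
  P={0,6}:  v_{0} + v_{6} = v_{3} ; sig = (2; 1)
  P={0,7}:  v_{0} + v_{7} = v_{5} ; sig = (2; 1)
  P={1,2}:  v_{1} + v_{2} = v_{6} ; sig = (2; 1)
  P={1,7}:  v_{1} + v_{7} = v_{3} ; sig = (2; 1)
  P={2,7}:  v_{2} + v_{7} = v_{4} ; sig = (2; 1)
  P={3,4}:  v_{3} + v_{4} = v_{7} ; sig = (2; 1)
  P={3,6}:  v_{3} + v_{6} = v_{1} ; sig = (2; 1)
  P={3,7}:  v_{3} + v_{7} = v_{0} ; sig = (2; 1)
  P={4,6}:  v_{4} + v_{6} = v_{2} ; sig = (2; 1)
  P={5,6}:  v_{5} + v_{6} = v_{0} ; sig = (2; 1)
  P={1,5}:  v_{1} + v_{5} = v_{0} + v_{3} ; sig = (2; 1,1)
  P={0,1}:  v_{0} + v_{1} = 2·v_{3} ; sig = (2; 2)
  P={0,4}:  v_{0} + v_{4} = 2·v_{7} ; sig = (2; 2)
  P={2,5}:  v_{2} + v_{5} = 2·v_{7} ; sig = (2; 2)
  P={3,5}:  v_{3} + v_{5} = 2·v_{0} ; sig = (2; 2)
  P={4,5}:  v_{4} + v_{5} = 3·v_{7} ; sig = (2; 3)

Signatures (|P|; sorted positive RHS coefficients), sorted:
{ (2; —) ×3,  (2; 1) ×11,  (2; 1,1),  (2; 2) ×4,  (2; 3) }


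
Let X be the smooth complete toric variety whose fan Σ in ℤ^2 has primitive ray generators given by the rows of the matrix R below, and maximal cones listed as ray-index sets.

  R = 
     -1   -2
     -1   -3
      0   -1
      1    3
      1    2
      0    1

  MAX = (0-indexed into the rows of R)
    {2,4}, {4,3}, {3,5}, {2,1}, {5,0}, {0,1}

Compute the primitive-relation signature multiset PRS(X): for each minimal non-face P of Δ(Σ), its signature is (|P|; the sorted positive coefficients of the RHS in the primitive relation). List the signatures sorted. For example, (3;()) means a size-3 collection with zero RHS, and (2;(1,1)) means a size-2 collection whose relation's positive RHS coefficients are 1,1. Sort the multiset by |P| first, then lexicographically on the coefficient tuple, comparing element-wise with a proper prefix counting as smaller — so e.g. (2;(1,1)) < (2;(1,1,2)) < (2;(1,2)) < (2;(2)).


9 minimal non-faces of Δ(Σ) (on 6 rays):

  {0,4}:  v_{0} + v_{4} = 0 — sig = (2;())
  {1,3}:  v_{1} + v_{3} = 0 — sig = (2;())
  {2,5}:  v_{2} + v_{5} = 0 — sig = (2;())
  {0,2}:  v_{0} + v_{2} = v_{1} — sig = (2;(1))
  {0,3}:  v_{0} + v_{3} = v_{5} — sig = (2;(1))
  {1,4}:  v_{1} + v_{4} = v_{2} — sig = (2;(1))
  {1,5}:  v_{1} + v_{5} = v_{0} — sig = (2;(1))
  {2,3}:  v_{2} + v_{3} = v_{4} — sig = (2;(1))
  {4,5}:  v_{4} + v_{5} = v_{3} — sig = (2;(1))

so the primitive-relation signature multiset is
{ (2;()) ×3,  (2;(1)) ×6 }


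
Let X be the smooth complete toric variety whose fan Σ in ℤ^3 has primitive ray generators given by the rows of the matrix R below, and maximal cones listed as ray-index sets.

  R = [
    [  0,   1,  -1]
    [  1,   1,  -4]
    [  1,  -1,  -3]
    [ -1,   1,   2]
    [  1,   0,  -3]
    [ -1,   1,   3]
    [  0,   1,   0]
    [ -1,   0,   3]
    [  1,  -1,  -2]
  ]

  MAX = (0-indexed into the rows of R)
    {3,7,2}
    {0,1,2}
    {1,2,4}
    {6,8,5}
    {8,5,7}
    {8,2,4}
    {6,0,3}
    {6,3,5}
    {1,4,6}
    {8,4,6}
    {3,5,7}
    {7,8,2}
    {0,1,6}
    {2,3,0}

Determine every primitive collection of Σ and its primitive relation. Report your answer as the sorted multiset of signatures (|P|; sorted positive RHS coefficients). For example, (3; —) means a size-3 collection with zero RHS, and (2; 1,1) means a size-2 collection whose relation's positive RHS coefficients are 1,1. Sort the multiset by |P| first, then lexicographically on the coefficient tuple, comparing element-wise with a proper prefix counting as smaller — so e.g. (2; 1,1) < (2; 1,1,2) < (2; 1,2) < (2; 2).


Primitive collections (15):

  • {2,5}:  v_{2} + v_{5} = 0 ; sig = (2; —)
  • {3,8}:  v_{3} + v_{8} = 0 ; sig = (2; —)
  • {4,7}:  v_{4} + v_{7} = 0 ; sig = (2; —)
  • {0,4}:  v_{0} + v_{4} = v_{1} ; sig = (2; 1)
  • {0,7}:  v_{0} + v_{7} = v_{3} ; sig = (2; 1)
  • {0,8}:  v_{0} + v_{8} = v_{4} ; sig = (2; 1)
  • {1,7}:  v_{1} + v_{7} = v_{0} ; sig = (2; 1)
  • {2,6}:  v_{2} + v_{6} = v_{4} ; sig = (2; 1)
  • {3,4}:  v_{3} + v_{4} = v_{0} ; sig = (2; 1)
  • {4,5}:  v_{4} + v_{5} = v_{6} ; sig = (2; 1)
  • {6,7}:  v_{6} + v_{7} = v_{5} ; sig = (2; 1)
  • {0,5}:  v_{0} + v_{5} = v_{3} + v_{6} ; sig = (2; 1,1)
  • {1,5}:  v_{1} + v_{5} = v_{0} + v_{6} ; sig = (2; 1,1)
  • {1,3}:  v_{1} + v_{3} = 2·v_{0} ; sig = (2; 2)
  • {1,8}:  v_{1} + v_{8} = 2·v_{4} ; sig = (2; 2)

Sorted signature multiset PRS(X):
[(2; —), (2; —), (2; —), (2; 1), (2; 1), (2; 1), (2; 1), (2; 1), (2; 1), (2; 1), (2; 1), (2; 1,1), (2; 1,1), (2; 2), (2; 2)]


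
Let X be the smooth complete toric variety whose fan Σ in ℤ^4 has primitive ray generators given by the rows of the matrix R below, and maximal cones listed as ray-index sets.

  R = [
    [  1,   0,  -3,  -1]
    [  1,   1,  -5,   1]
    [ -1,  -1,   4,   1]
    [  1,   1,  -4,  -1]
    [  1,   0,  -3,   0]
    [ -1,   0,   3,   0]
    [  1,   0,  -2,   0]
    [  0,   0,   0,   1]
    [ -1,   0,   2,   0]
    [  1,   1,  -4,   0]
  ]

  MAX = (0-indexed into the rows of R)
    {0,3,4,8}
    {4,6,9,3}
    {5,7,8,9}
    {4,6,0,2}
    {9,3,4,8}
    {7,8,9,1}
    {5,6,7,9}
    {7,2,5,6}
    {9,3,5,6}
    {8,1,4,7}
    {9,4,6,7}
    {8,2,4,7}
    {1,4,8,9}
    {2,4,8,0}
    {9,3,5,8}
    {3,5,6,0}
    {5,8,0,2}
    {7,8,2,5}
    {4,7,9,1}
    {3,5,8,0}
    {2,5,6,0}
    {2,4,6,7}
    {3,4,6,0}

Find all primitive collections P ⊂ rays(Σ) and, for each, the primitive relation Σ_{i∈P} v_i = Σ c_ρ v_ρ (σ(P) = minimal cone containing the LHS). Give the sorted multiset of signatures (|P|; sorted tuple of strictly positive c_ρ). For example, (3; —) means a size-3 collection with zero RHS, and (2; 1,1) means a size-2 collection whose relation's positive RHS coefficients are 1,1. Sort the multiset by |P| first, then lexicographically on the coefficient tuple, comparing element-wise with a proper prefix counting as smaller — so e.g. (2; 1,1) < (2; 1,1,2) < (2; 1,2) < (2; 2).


13 collections generate NE(X_Σ); each relation:

  P = {2,3}:  v_{2} + v_{3} = 0  →  sig = (2; —)
  P = {4,5}:  v_{4} + v_{5} = 0  →  sig = (2; —)
  P = {6,8}:  v_{6} + v_{8} = 0  →  sig = (2; —)
  P = {0,7}:  v_{0} + v_{7} = v_{4}  →  sig = (2; 1)
  P = {2,9}:  v_{2} + v_{9} = v_{7}  →  sig = (2; 1)
  P = {3,7}:  v_{3} + v_{7} = v_{9}  →  sig = (2; 1)
  P = {0,9}:  v_{0} + v_{9} = v_{3} + v_{4}  →  sig = (2; 1,1)
  P = {1,5}:  v_{1} + v_{5} = v_{7} + v_{8} + v_{9}  →  sig = (2; 1,1,1)
  P = {1,6}:  v_{1} + v_{6} = v_{4} + v_{7} + v_{9}  →  sig = (2; 1,1,1)
  P = {0,1}:  v_{0} + v_{1} = 2·v_{4} + v_{8} + v_{9}  →  sig = (2; 1,1,2)
  P = {1,2}:  v_{1} + v_{2} = v_{4} + 2·v_{7} + v_{8}  →  sig = (2; 1,1,2)
  P = {1,3}:  v_{1} + v_{3} = v_{4} + v_{8} + 2·v_{9}  →  sig = (2; 1,1,2)
  P = {4,7,8,9}:  v_{4} + v_{7} + v_{8} + v_{9} = v_{1}  →  sig = (4; 1)

Signatures (|P|; sorted positive RHS coefficients), sorted:
    (2; —)
    (2; —)
    (2; —)
    (2; 1)
    (2; 1)
    (2; 1)
    (2; 1,1)
    (2; 1,1,1)
    (2; 1,1,1)
    (2; 1,1,2)
    (2; 1,1,2)
    (2; 1,1,2)
    (4; 1)


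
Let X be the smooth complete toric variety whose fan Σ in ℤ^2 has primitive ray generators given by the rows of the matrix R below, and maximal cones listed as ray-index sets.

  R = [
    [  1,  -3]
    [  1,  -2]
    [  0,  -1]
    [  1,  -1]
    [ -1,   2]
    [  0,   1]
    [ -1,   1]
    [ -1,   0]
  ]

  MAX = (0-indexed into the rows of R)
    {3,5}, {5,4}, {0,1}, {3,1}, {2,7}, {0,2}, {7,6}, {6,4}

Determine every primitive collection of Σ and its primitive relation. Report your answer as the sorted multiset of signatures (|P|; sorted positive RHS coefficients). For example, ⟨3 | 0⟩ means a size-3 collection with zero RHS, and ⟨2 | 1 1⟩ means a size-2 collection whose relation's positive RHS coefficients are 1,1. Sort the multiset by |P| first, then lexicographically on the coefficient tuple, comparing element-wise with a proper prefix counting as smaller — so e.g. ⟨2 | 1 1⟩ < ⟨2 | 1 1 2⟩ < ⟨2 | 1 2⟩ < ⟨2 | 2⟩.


Primitive collections (20):

  P = {1,4}:  v_{1} + v_{4} = 0 ; sig = ⟨2 | 0⟩
  P = {2,5}:  v_{2} + v_{5} = 0 ; sig = ⟨2 | 0⟩
  P = {3,6}:  v_{3} + v_{6} = 0 ; sig = ⟨2 | 0⟩
  P = {0,4}:  v_{0} + v_{4} = v_{2} ; sig = ⟨2 | 1⟩
  P = {0,5}:  v_{0} + v_{5} = v_{1} ; sig = ⟨2 | 1⟩
  P = {1,2}:  v_{1} + v_{2} = v_{0} ; sig = ⟨2 | 1⟩
  P = {1,5}:  v_{1} + v_{5} = v_{3} ; sig = ⟨2 | 1⟩
  P = {1,6}:  v_{1} + v_{6} = v_{2} ; sig = ⟨2 | 1⟩
  P = {2,3}:  v_{2} + v_{3} = v_{1} ; sig = ⟨2 | 1⟩
  P = {2,4}:  v_{2} + v_{4} = v_{6} ; sig = ⟨2 | 1⟩
  P = {2,6}:  v_{2} + v_{6} = v_{7} ; sig = ⟨2 | 1⟩
  P = {3,4}:  v_{3} + v_{4} = v_{5} ; sig = ⟨2 | 1⟩
  P = {3,7}:  v_{3} + v_{7} = v_{2} ; sig = ⟨2 | 1⟩
  P = {5,6}:  v_{5} + v_{6} = v_{4} ; sig = ⟨2 | 1⟩
  P = {5,7}:  v_{5} + v_{7} = v_{6} ; sig = ⟨2 | 1⟩
  P = {0,3}:  v_{0} + v_{3} = 2·v_{1} ; sig = ⟨2 | 2⟩
  P = {0,6}:  v_{0} + v_{6} = 2·v_{2} ; sig = ⟨2 | 2⟩
  P = {1,7}:  v_{1} + v_{7} = 2·v_{2} ; sig = ⟨2 | 2⟩
  P = {4,7}:  v_{4} + v_{7} = 2·v_{6} ; sig = ⟨2 | 2⟩
  P = {0,7}:  v_{0} + v_{7} = 3·v_{2} ; sig = ⟨2 | 3⟩

Sorted signature multiset PRS(X):
    ⟨2 | 0⟩
    ⟨2 | 0⟩
    ⟨2 | 0⟩
    ⟨2 | 1⟩
    ⟨2 | 1⟩
    ⟨2 | 1⟩
    ⟨2 | 1⟩
    ⟨2 | 1⟩
    ⟨2 | 1⟩
    ⟨2 | 1⟩
    ⟨2 | 1⟩
    ⟨2 | 1⟩
    ⟨2 | 1⟩
    ⟨2 | 1⟩
    ⟨2 | 1⟩
    ⟨2 | 2⟩
    ⟨2 | 2⟩
    ⟨2 | 2⟩
    ⟨2 | 2⟩
    ⟨2 | 3⟩


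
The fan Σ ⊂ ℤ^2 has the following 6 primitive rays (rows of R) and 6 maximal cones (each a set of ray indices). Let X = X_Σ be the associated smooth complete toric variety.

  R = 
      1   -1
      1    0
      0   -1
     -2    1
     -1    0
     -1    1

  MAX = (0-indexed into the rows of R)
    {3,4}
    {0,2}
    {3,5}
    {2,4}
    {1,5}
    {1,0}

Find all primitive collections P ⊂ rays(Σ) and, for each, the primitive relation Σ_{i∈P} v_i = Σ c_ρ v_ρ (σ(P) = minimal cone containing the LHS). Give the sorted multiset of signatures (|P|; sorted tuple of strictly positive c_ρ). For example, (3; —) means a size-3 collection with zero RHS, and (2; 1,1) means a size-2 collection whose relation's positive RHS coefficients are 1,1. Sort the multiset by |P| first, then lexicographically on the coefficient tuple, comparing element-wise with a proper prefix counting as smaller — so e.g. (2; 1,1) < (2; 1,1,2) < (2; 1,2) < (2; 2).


9 minimal non-faces of Δ(Σ) (on 6 rays):

  • {0,5}:  v_{0} + v_{5} = 0  so sig = (2; —)
  • {1,4}:  v_{1} + v_{4} = 0  so sig = (2; —)
  • {0,3}:  v_{0} + v_{3} = v_{4}  so sig = (2; 1)
  • {0,4}:  v_{0} + v_{4} = v_{2}  so sig = (2; 1)
  • {1,2}:  v_{1} + v_{2} = v_{0}  so sig = (2; 1)
  • {1,3}:  v_{1} + v_{3} = v_{5}  so sig = (2; 1)
  • {2,5}:  v_{2} + v_{5} = v_{4}  so sig = (2; 1)
  • {4,5}:  v_{4} + v_{5} = v_{3}  so sig = (2; 1)
  • {2,3}:  v_{2} + v_{3} = 2·v_{4}  so sig = (2; 2)

Signatures (|P|; sorted positive RHS coefficients), sorted:
{ (2; —) ×2,  (2; 1) ×6,  (2; 2) }


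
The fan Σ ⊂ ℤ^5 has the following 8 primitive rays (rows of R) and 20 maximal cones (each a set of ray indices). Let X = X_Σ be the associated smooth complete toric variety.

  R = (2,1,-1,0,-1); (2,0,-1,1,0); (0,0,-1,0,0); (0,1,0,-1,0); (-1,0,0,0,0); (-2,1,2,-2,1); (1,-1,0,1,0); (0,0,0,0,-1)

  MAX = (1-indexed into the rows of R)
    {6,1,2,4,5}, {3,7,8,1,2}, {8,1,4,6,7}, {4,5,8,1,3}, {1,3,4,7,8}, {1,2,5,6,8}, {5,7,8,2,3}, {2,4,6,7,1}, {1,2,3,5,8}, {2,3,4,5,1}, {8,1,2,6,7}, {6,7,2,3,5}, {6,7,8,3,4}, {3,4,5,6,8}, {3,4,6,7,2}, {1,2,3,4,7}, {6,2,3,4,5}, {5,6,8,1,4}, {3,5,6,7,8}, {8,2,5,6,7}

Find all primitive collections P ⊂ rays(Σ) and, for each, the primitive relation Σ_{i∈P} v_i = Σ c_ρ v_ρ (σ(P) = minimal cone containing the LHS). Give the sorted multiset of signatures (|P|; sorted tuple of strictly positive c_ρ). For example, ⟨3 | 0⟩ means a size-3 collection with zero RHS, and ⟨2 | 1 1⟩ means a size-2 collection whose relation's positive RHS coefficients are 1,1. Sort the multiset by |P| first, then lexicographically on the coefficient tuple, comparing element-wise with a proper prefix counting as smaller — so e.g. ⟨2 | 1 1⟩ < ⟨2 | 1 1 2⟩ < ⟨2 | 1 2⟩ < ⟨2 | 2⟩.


|primitive collections| = 5. Relations:

  P = {4,5,7}:  v_{4} + v_{5} + v_{7} = 0 — sig = ⟨3 | 0⟩
  P = {2,4,8}:  v_{2} + v_{4} + v_{8} = v_{1} — sig = ⟨3 | 1⟩
  P = {1,5,7}:  v_{1} + v_{5} + v_{7} = v_{2} + v_{8} — sig = ⟨3 | 1 1⟩
  P = {1,3,6}:  v_{1} + v_{3} + v_{6} = 2·v_{4} — sig = ⟨3 | 2⟩
  P = {2,3,6,8}:  v_{2} + v_{3} + v_{6} + v_{8} = v_{4} — sig = ⟨4 | 1⟩

Signatures (|P|; sorted positive RHS coefficients), sorted:
{ ⟨3 | 0⟩,  ⟨3 | 1⟩,  ⟨3 | 1 1⟩,  ⟨3 | 2⟩,  ⟨4 | 1⟩ }


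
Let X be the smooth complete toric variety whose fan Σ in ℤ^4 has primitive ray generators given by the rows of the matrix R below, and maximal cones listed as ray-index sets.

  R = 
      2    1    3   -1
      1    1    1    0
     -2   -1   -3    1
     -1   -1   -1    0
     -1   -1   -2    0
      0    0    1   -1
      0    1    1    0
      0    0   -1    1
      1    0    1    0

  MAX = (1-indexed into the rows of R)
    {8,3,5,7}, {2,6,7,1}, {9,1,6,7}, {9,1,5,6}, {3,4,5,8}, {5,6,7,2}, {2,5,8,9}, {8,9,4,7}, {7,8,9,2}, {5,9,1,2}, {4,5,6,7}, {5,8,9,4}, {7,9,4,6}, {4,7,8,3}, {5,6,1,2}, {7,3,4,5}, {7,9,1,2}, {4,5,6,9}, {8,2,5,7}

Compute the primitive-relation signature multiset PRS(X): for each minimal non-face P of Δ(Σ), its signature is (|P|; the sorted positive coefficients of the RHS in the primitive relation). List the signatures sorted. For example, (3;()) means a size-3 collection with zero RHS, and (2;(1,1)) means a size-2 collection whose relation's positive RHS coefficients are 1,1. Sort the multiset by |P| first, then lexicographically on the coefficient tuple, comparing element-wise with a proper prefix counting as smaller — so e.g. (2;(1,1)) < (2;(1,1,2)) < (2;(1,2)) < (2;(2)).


|primitive collections| = 12. Relations:

  P = {1,3}:  v_{1} + v_{3} = 0  so sig = (2;())
  P = {2,4}:  v_{2} + v_{4} = 0  so sig = (2;())
  P = {6,8}:  v_{6} + v_{8} = 0  so sig = (2;())
  P = {1,4}:  v_{1} + v_{4} = v_{6} + v_{9}  so sig = (2;(1,1))
  P = {1,8}:  v_{1} + v_{8} = v_{2} + v_{9}  so sig = (2;(1,1))
  P = {3,9}:  v_{3} + v_{9} = v_{4} + v_{8}  so sig = (2;(1,1))
  P = {2,3}:  v_{2} + v_{3} = v_{5} + v_{7} + v_{8}  so sig = (2;(1,1,1))
  P = {3,6}:  v_{3} + v_{6} = v_{4} + v_{5} + v_{7}  so sig = (2;(1,1,1))
  P = {5,7,9}:  v_{5} + v_{7} + v_{9} = 0  so sig = (3;())
  P = {2,6,9}:  v_{2} + v_{6} + v_{9} = v_{1}  so sig = (3;(1))
  P = {1,5,7}:  v_{1} + v_{5} + v_{7} = v_{2} + v_{6}  so sig = (3;(1,1))
  P = {4,5,7,8}:  v_{4} + v_{5} + v_{7} + v_{8} = v_{3}  so sig = (4;(1))

Hence PRS(X_Σ) =
    (2;())
    (2;())
    (2;())
    (2;(1,1))
    (2;(1,1))
    (2;(1,1))
    (2;(1,1,1))
    (2;(1,1,1))
    (3;())
    (3;(1))
    (3;(1,1))
    (4;(1))


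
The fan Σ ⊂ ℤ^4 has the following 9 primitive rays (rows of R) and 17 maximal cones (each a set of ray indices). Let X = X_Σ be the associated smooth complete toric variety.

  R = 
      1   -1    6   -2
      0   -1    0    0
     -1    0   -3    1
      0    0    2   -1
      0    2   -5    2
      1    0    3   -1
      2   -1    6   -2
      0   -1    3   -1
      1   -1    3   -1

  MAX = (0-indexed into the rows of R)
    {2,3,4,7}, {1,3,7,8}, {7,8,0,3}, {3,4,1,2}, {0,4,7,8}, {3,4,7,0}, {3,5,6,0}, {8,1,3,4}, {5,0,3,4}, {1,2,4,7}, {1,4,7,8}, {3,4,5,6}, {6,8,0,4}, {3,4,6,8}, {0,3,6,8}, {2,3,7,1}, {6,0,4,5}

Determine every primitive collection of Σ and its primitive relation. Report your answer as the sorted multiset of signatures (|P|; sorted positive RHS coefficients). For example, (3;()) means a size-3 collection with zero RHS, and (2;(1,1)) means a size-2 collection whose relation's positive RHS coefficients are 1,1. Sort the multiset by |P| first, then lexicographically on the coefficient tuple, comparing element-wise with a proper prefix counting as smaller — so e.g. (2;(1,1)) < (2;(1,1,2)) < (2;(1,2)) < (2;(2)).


14 collections generate NE(X_Σ); each relation:

  {2,5}:  v_{2} + v_{5} = 0  →  sig = (2;())
  {0,2}:  v_{0} + v_{2} = v_{7}  →  sig = (2;(1))
  {1,5}:  v_{1} + v_{5} = v_{8}  →  sig = (2;(1))
  {2,6}:  v_{2} + v_{6} = v_{8}  →  sig = (2;(1))
  {2,8}:  v_{2} + v_{8} = v_{1}  →  sig = (2;(1))
  {5,7}:  v_{5} + v_{7} = v_{0}  →  sig = (2;(1))
  {5,8}:  v_{5} + v_{8} = v_{6}  →  sig = (2;(1))
  {0,1}:  v_{0} + v_{1} = v_{7} + v_{8}  →  sig = (2;(1,1))
  {6,7}:  v_{6} + v_{7} = v_{0} + v_{8}  →  sig = (2;(1,1))
  {1,6}:  v_{1} + v_{6} = 2·v_{8}  →  sig = (2;(2))
  {1,3,4,7}:  v_{1} + v_{3} + v_{4} + v_{7} = 0  →  sig = (4;())
  {3,4,7,8}:  v_{3} + v_{4} + v_{7} + v_{8} = v_{5}  →  sig = (4;(1))
  {0,3,4,8}:  v_{0} + v_{3} + v_{4} + v_{8} = 2·v_{5}  →  sig = (4;(2))
  {0,3,4,6}:  v_{0} + v_{3} + v_{4} + v_{6} = 3·v_{5}  →  sig = (4;(3))

Hence PRS(X_Σ) =
    (2;())
    (2;(1))
    (2;(1))
    (2;(1))
    (2;(1))
    (2;(1))
    (2;(1))
    (2;(1,1))
    (2;(1,1))
    (2;(2))
    (4;())
    (4;(1))
    (4;(2))
    (4;(3))


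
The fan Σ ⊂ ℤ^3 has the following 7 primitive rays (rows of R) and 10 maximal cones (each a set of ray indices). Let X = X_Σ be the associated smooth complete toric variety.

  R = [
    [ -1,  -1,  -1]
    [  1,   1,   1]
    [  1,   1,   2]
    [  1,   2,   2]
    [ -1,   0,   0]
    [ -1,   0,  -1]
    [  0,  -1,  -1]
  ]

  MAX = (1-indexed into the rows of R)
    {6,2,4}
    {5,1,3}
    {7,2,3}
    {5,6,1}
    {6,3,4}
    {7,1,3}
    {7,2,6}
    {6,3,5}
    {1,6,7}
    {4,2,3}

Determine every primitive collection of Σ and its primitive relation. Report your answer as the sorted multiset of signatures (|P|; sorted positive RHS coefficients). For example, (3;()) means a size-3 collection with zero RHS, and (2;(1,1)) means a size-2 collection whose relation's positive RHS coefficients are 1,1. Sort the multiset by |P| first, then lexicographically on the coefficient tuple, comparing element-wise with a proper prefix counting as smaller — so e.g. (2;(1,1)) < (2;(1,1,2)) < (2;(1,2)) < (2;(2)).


Δ(Σ) — 7 vertices, 9 min non-faces:

  {1,2}:  v_{1} + v_{2} = 0 — sig = (2;())
  {4,7}:  v_{4} + v_{7} = v_{2} — sig = (2;(1))
  {5,7}:  v_{5} + v_{7} = v_{1} — sig = (2;(1))
  {1,4}:  v_{1} + v_{4} = v_{3} + v_{6} — sig = (2;(1,1))
  {2,5}:  v_{2} + v_{5} = v_{3} + v_{6} — sig = (2;(1,1))
  {4,5}:  v_{4} + v_{5} = 2·v_{3} + 2·v_{6} — sig = (2;(2,2))
  {3,6,7}:  v_{3} + v_{6} + v_{7} = 0 — sig = (3;())
  {1,3,6}:  v_{1} + v_{3} + v_{6} = v_{5} — sig = (3;(1))
  {2,3,6}:  v_{2} + v_{3} + v_{6} = v_{4} — sig = (3;(1))

so the primitive-relation signature multiset is
    |P|=2: 6 collections, coeffs (), (1), (1), (1,1), (1,1), (2,2)
    |P|=3: 3 collections, coeffs (), (1), (1)


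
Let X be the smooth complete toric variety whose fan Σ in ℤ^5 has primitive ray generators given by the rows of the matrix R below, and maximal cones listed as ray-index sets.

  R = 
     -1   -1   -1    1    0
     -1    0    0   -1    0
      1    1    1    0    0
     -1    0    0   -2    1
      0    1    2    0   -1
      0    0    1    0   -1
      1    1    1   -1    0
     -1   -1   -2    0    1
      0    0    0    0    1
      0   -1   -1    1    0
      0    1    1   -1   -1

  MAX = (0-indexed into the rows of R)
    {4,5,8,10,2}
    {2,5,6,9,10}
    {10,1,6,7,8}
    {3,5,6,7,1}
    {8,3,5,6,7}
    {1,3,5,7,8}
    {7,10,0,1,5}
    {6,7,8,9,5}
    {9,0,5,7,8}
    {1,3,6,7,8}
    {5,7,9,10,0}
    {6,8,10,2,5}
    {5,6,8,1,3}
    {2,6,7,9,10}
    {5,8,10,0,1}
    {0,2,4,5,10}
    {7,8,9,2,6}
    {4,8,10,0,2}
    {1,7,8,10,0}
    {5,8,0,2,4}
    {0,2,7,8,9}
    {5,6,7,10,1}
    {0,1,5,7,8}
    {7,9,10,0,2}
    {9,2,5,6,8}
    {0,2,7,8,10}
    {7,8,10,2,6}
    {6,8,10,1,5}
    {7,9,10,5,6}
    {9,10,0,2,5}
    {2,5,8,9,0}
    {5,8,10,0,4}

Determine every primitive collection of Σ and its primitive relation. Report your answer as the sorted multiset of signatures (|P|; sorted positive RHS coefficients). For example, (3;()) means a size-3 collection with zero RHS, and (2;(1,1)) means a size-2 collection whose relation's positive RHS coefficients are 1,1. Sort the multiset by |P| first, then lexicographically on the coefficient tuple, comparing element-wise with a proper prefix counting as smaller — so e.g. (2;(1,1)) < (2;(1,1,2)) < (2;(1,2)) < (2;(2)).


Δ(Σ) — 11 vertices, 17 min non-faces:

  • {0,6}:  v_{0} + v_{6} = 0  →  sig = (2;())
  • {1,2}:  v_{1} + v_{2} = v_{8} + v_{10}  →  sig = (2;(1,1))
  • {1,9}:  v_{1} + v_{9} = v_{5} + v_{7}  →  sig = (2;(1,1))
  • {2,3}:  v_{2} + v_{3} = v_{1} + v_{6} + v_{8}  →  sig = (2;(1,1,1))
  • {4,7}:  v_{4} + v_{7} = v_{0} + v_{8} + v_{10}  →  sig = (2;(1,1,1))
  • {4,9}:  v_{4} + v_{9} = v_{0} + v_{2} + v_{5}  →  sig = (2;(1,1,1))
  • {0,3}:  v_{0} + v_{3} = v_{1} + v_{5} + v_{7} + v_{8}  →  sig = (2;(1,1,1,1))
  • {4,6}:  v_{4} + v_{6} = v_{2} + v_{5} + v_{8} + v_{10}  →  sig = (2;(1,1,1,1))
  • {3,4}:  v_{3} + v_{4} = v_{1} + v_{5} + 2·v_{8} + v_{10}  →  sig = (2;(1,1,1,2))
  • {1,4}:  v_{1} + v_{4} = v_{0} + v_{5} + 2·v_{8} + 2·v_{10}  →  sig = (2;(1,1,2,2))
  • {3,9}:  v_{3} + v_{9} = 2·v_{5} + v_{6} + 2·v_{7} + v_{8}  →  sig = (2;(1,1,2,2))
  • {3,10}:  v_{3} + v_{10} = 2·v_{1} + v_{6}  →  sig = (2;(1,2))
  • {2,5,7}:  v_{2} + v_{5} + v_{7} = 0  →  sig = (3;())
  • {8,9,10}:  v_{8} + v_{9} + v_{10} = 0  →  sig = (3;())
  • {5,7,8,10}:  v_{5} + v_{7} + v_{8} + v_{10} = v_{1}  →  sig = (4;(1))
  • {0,2,5,8,10}:  v_{0} + v_{2} + v_{5} + v_{8} + v_{10} = v_{4}  →  sig = (5;(1))
  • {1,5,6,7,8}:  v_{1} + v_{5} + v_{6} + v_{7} + v_{8} = v_{3}  →  sig = (5;(1))

Hence PRS(X_Σ) =
    |P|=2: 12 collections, coeffs (), (1,1), (1,1), (1,1,1), (1,1,1), (1,1,1), (1,1,1,1), (1,1,1,1), (1,1,1,2), (1,1,2,2), (1,1,2,2), (1,2)
    |P|=3: 2 collections, coeffs (), ()
    |P|=4: 1 collection, coeffs (1)
    |P|=5: 2 collections, coeffs (1), (1)


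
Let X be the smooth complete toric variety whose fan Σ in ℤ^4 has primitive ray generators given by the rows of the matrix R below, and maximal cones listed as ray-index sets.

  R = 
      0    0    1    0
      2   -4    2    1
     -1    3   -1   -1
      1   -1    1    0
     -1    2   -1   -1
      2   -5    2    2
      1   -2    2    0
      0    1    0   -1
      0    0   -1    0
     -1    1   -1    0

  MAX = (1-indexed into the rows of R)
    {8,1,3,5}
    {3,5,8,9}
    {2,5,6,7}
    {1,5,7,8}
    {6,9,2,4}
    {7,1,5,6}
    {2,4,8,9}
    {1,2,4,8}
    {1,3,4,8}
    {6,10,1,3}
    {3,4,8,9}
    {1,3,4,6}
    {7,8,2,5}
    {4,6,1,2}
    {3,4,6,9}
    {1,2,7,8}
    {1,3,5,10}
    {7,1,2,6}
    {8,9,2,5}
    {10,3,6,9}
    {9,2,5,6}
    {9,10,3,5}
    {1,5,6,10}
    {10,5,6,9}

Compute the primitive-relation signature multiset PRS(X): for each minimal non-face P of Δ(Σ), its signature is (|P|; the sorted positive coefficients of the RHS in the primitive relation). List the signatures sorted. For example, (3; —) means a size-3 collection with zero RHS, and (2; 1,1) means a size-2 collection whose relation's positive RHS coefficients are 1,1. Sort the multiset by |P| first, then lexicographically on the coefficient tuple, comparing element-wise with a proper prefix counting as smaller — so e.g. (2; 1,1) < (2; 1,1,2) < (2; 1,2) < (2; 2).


Σ has 13 primitive collections:

  {1,9}:  v_{1} + v_{9} = 0  ⇒ sig = (2; —)
  {4,10}:  v_{4} + v_{10} = 0  ⇒ sig = (2; —)
  {2,3}:  v_{2} + v_{3} = v_{4}  ⇒ sig = (2; 1)
  {4,5}:  v_{4} + v_{5} = v_{8}  ⇒ sig = (2; 1)
  {6,8}:  v_{6} + v_{8} = v_{2}  ⇒ sig = (2; 1)
  {8,10}:  v_{8} + v_{10} = v_{5}  ⇒ sig = (2; 1)
  {2,10}:  v_{2} + v_{10} = v_{5} + v_{6}  ⇒ sig = (2; 1,1)
  {3,7}:  v_{3} + v_{7} = v_{1} + v_{8}  ⇒ sig = (2; 1,1)
  {7,9}:  v_{7} + v_{9} = v_{2} + v_{5}  ⇒ sig = (2; 1,1)
  {4,7}:  v_{4} + v_{7} = v_{1} + v_{2} + v_{8}  ⇒ sig = (2; 1,1,1)
  {7,10}:  v_{7} + v_{10} = v_{1} + 2·v_{5} + v_{6}  ⇒ sig = (2; 1,1,2)
  {3,5,6}:  v_{3} + v_{5} + v_{6} = 0  ⇒ sig = (3; —)
  {1,2,5}:  v_{1} + v_{2} + v_{5} = v_{7}  ⇒ sig = (3; 1)

so the primitive-relation signature multiset is
    |P|=2: 11 collections, coeffs (), (), (1), (1), (1), (1), (1,1), (1,1), (1,1), (1,1,1), (1,1,2)
    |P|=3: 2 collections, coeffs (), (1)


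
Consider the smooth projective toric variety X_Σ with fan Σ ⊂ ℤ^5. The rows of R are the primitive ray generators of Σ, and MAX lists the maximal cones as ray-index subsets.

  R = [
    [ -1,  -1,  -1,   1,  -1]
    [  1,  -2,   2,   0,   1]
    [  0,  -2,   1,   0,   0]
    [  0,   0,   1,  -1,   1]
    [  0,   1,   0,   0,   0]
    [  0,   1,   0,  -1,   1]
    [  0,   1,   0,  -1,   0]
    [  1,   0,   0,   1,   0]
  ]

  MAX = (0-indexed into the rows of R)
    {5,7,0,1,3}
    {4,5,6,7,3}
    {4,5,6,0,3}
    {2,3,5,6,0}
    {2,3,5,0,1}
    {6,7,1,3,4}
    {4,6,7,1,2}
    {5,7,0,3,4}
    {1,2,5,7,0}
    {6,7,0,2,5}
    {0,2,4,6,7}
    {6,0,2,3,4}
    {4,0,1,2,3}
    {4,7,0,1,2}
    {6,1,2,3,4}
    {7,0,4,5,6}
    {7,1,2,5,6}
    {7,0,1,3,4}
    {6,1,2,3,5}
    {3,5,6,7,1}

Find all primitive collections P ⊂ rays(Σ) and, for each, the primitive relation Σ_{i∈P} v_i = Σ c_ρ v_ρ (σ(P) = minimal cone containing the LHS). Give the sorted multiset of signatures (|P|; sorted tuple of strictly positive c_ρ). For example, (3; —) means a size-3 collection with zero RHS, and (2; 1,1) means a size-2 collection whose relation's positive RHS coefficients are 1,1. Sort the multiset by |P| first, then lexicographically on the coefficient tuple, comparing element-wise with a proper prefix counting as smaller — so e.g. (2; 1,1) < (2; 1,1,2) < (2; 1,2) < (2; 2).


Δ(Σ) — 8 vertices, 5 min non-faces:

  {0,1,6}:  v_{0} + v_{1} + v_{6} = v_{2} — sig = (3; 1)
  {2,3,7}:  v_{2} + v_{3} + v_{7} = v_{1} — sig = (3; 1)
  {2,4,5}:  v_{2} + v_{4} + v_{5} = v_{3} — sig = (3; 1)
  {1,4,5}:  v_{1} + v_{4} + v_{5} = 2·v_{3} + v_{7} — sig = (3; 1,2)
  {0,3,6,7}:  v_{0} + v_{3} + v_{6} + v_{7} = 0 — sig = (4; —)

Signatures (|P|; sorted positive RHS coefficients), sorted:
{ (3; 1) ×3,  (3; 1,2),  (4; —) }


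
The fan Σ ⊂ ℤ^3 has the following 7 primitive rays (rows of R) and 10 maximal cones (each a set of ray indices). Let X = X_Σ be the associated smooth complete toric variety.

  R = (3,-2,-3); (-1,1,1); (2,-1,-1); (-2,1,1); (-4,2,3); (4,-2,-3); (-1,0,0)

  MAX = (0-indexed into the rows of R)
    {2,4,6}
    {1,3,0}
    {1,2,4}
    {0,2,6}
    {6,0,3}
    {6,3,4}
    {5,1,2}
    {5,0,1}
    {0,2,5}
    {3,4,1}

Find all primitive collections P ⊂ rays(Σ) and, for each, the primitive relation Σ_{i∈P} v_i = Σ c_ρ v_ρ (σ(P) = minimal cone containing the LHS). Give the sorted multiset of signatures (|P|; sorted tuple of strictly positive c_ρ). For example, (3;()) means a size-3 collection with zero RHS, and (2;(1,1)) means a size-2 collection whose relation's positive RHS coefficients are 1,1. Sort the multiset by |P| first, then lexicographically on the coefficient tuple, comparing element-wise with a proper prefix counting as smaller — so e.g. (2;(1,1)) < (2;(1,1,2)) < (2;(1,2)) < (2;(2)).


Primitive collections (7):

  • {2,3}:  v_{2} + v_{3} = 0  ⇒ sig = (2;())
  • {4,5}:  v_{4} + v_{5} = 0  ⇒ sig = (2;())
  • {0,4}:  v_{0} + v_{4} = v_{6}  ⇒ sig = (2;(1))
  • {1,6}:  v_{1} + v_{6} = v_{3}  ⇒ sig = (2;(1))
  • {5,6}:  v_{5} + v_{6} = v_{0}  ⇒ sig = (2;(1))
  • {3,5}:  v_{3} + v_{5} = v_{0} + v_{1}  ⇒ sig = (2;(1,1))
  • {0,1,2}:  v_{0} + v_{1} + v_{2} = v_{5}  ⇒ sig = (3;(1))

so the primitive-relation signature multiset is
[(2;()), (2;()), (2;(1)), (2;(1)), (2;(1)), (2;(1,1)), (3;(1))]


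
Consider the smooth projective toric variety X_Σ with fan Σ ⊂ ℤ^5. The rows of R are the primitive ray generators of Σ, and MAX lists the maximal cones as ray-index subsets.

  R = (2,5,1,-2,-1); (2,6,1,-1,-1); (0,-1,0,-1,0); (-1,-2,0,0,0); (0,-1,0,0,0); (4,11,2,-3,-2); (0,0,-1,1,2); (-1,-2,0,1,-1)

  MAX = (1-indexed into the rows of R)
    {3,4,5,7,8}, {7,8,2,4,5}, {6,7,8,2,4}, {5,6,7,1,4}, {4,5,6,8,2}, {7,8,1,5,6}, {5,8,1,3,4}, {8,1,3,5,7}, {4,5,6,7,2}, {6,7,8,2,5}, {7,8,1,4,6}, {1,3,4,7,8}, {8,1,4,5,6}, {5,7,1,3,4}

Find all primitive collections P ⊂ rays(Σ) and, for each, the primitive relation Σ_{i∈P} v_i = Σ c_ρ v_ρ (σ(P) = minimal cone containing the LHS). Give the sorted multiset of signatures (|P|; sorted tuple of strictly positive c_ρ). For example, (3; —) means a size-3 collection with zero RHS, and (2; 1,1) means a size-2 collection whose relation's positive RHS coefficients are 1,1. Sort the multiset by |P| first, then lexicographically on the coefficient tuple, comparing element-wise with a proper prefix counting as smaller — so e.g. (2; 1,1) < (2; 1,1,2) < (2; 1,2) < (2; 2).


The 5 primitive collections of Σ (r=8, n=5):

  • {1,2}:  v_{1} + v_{2} = v_{6}  ⇒ sig = (2; 1)
  • {2,3}:  v_{2} + v_{3} = v_{1}  ⇒ sig = (2; 1)
  • {3,6}:  v_{3} + v_{6} = 2·v_{1}  ⇒ sig = (2; 2)
  • {1,4,5,7,8}:  v_{1} + v_{4} + v_{5} + v_{7} + v_{8} = 0  ⇒ sig = (5; —)
  • {4,5,6,7,8}:  v_{4} + v_{5} + v_{6} + v_{7} + v_{8} = v_{2}  ⇒ sig = (5; 1)

Sorted signature multiset PRS(X):
    (2; 1)
    (2; 1)
    (2; 2)
    (5; —)
    (5; 1)


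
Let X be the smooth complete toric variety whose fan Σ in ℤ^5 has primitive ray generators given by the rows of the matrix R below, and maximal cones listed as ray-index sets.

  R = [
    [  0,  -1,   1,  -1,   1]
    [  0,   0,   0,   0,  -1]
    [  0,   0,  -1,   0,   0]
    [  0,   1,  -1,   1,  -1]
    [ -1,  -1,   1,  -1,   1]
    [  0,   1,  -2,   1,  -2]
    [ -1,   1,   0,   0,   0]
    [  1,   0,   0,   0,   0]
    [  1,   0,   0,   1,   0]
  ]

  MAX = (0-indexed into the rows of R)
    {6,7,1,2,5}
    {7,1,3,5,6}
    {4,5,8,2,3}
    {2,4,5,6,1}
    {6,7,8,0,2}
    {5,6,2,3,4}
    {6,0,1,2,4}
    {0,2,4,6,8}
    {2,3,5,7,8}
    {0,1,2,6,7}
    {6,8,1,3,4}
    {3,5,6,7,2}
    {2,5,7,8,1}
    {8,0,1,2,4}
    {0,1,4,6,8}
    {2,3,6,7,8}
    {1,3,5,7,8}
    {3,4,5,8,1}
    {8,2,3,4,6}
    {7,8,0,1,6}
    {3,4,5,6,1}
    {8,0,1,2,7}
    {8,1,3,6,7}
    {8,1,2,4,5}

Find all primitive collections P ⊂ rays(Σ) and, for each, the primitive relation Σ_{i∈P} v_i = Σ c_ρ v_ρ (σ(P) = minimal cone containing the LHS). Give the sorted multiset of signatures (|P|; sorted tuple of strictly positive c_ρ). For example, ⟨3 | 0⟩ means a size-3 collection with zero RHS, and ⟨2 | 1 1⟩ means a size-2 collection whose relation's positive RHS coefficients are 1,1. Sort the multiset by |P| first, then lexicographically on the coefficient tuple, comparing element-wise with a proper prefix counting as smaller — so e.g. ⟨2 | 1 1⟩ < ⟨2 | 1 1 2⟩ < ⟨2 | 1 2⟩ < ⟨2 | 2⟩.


Σ has 6 primitive collections:

  P = {0,3}:  v_{0} + v_{3} = 0 — sig = ⟨2 | 0⟩
  P = {4,7}:  v_{4} + v_{7} = v_{0} — sig = ⟨2 | 1⟩
  P = {0,5}:  v_{0} + v_{5} = v_{1} + v_{2} — sig = ⟨2 | 1 1⟩
  P = {1,2,3}:  v_{1} + v_{2} + v_{3} = v_{5} — sig = ⟨3 | 1⟩
  P = {5,6,8}:  v_{5} + v_{6} + v_{8} = 2·v_{3} — sig = ⟨3 | 2⟩
  P = {1,2,6,8}:  v_{1} + v_{2} + v_{6} + v_{8} = v_{3} — sig = ⟨4 | 1⟩

so the primitive-relation signature multiset is
    |P|=2: 3 collections, coeffs (), (1), (1,1)
    |P|=3: 2 collections, coeffs (1), (2)
    |P|=4: 1 collection, coeffs (1)


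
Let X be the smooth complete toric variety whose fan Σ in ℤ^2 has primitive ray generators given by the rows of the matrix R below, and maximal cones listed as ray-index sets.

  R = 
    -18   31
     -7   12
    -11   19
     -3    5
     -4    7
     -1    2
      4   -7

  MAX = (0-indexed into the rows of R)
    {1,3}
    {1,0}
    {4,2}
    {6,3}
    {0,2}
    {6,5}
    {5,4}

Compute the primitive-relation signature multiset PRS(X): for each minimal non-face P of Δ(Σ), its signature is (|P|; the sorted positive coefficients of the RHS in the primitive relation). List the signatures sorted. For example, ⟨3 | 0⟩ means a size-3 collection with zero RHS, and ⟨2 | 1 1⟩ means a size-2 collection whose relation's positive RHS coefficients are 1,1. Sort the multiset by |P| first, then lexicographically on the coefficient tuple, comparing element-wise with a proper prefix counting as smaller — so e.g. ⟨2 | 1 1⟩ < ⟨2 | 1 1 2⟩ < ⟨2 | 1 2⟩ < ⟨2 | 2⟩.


Σ has 14 primitive collections:

  {4,6}:  v_{4} + v_{6} = 0  so sig = ⟨2 | 0⟩
  {1,2}:  v_{1} + v_{2} = v_{0}  so sig = ⟨2 | 1⟩
  {1,4}:  v_{1} + v_{4} = v_{2}  so sig = ⟨2 | 1⟩
  {1,6}:  v_{1} + v_{6} = v_{3}  so sig = ⟨2 | 1⟩
  {2,6}:  v_{2} + v_{6} = v_{1}  so sig = ⟨2 | 1⟩
  {3,4}:  v_{3} + v_{4} = v_{1}  so sig = ⟨2 | 1⟩
  {3,5}:  v_{3} + v_{5} = v_{4}  so sig = ⟨2 | 1⟩
  {0,5}:  v_{0} + v_{5} = v_{2} + 2·v_{4}  so sig = ⟨2 | 1 2⟩
  {0,4}:  v_{0} + v_{4} = 2·v_{2}  so sig = ⟨2 | 2⟩
  {0,6}:  v_{0} + v_{6} = 2·v_{1}  so sig = ⟨2 | 2⟩
  {1,5}:  v_{1} + v_{5} = 2·v_{4}  so sig = ⟨2 | 2⟩
  {2,3}:  v_{2} + v_{3} = 2·v_{1}  so sig = ⟨2 | 2⟩
  {0,3}:  v_{0} + v_{3} = 3·v_{1}  so sig = ⟨2 | 3⟩
  {2,5}:  v_{2} + v_{5} = 3·v_{4}  so sig = ⟨2 | 3⟩

so the primitive-relation signature multiset is
[⟨2 | 0⟩, ⟨2 | 1⟩, ⟨2 | 1⟩, ⟨2 | 1⟩, ⟨2 | 1⟩, ⟨2 | 1⟩, ⟨2 | 1⟩, ⟨2 | 1 2⟩, ⟨2 | 2⟩, ⟨2 | 2⟩, ⟨2 | 2⟩, ⟨2 | 2⟩, ⟨2 | 3⟩, ⟨2 | 3⟩]


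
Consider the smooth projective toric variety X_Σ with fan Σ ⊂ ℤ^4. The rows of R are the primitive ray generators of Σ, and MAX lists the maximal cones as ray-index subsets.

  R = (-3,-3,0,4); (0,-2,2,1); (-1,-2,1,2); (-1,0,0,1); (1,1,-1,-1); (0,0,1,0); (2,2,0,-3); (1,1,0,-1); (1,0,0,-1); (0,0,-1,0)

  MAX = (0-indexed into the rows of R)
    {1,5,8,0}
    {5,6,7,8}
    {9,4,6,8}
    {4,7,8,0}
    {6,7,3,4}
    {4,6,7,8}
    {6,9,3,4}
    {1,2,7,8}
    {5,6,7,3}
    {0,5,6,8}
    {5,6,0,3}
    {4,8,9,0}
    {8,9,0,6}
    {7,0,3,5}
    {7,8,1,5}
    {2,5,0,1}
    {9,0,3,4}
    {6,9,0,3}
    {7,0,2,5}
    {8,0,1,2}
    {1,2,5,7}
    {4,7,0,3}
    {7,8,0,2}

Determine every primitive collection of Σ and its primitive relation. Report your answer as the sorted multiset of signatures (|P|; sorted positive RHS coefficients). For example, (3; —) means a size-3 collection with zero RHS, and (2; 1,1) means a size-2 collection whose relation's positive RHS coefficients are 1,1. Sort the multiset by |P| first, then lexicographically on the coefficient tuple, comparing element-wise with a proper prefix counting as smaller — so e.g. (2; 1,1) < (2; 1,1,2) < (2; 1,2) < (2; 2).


Σ has 17 primitive collections:

  {3,8}:  v_{3} + v_{8} = 0 — sig = (2; —)
  {5,9}:  v_{5} + v_{9} = 0 — sig = (2; —)
  {4,5}:  v_{4} + v_{5} = v_{7} — sig = (2; 1)
  {7,9}:  v_{7} + v_{9} = v_{4} — sig = (2; 1)
  {1,3}:  v_{1} + v_{3} = v_{2} + v_{5} — sig = (2; 1,1)
  {1,9}:  v_{1} + v_{9} = v_{2} + v_{8} — sig = (2; 1,1)
  {2,6}:  v_{2} + v_{6} = v_{5} + v_{8} — sig = (2; 1,1)
  {1,4}:  v_{1} + v_{4} = v_{2} + v_{7} + v_{8} — sig = (2; 1,1,1)
  {2,3}:  v_{2} + v_{3} = v_{0} + v_{5} + v_{7} — sig = (2; 1,1,1)
  {2,9}:  v_{2} + v_{9} = v_{0} + v_{7} + v_{8} — sig = (2; 1,1,1)
  {2,4}:  v_{2} + v_{4} = v_{0} + 2·v_{7} + v_{8} — sig = (2; 1,1,2)
  {1,6}:  v_{1} + v_{6} = 2·v_{5} + 2·v_{8} — sig = (2; 2,2)
  {0,6,7}:  v_{0} + v_{6} + v_{7} = 0 — sig = (3; —)
  {0,4,6}:  v_{0} + v_{4} + v_{6} = v_{9} — sig = (3; 1)
  {2,5,8}:  v_{2} + v_{5} + v_{8} = v_{1} — sig = (3; 1)
  {0,1,7}:  v_{0} + v_{1} + v_{7} = 2·v_{2} — sig = (3; 2)
  {0,5,7,8}:  v_{0} + v_{5} + v_{7} + v_{8} = v_{2} — sig = (4; 1)

Hence PRS(X_Σ) =
{ (2; —) ×2,  (2; 1) ×2,  (2; 1,1) ×3,  (2; 1,1,1) ×3,  (2; 1,1,2),  (2; 2,2),  (3; —),  (3; 1) ×2,  (3; 2),  (4; 1) }
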